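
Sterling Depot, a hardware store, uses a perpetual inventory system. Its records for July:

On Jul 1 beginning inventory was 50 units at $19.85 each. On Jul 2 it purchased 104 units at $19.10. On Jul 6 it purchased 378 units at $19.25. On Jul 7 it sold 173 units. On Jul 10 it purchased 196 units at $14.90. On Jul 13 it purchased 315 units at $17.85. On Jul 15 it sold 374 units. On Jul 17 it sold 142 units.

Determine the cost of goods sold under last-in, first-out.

COGS = $11,969.65

Jul 7, 173 sold [LIFO — newest first]: 173 @ $19.25 = $3,330.25
Jul 15, 374 sold [LIFO — newest first]: 315 @ $17.85 + 59 @ $14.90 = $6,501.85
Jul 17, 142 sold [LIFO — newest first]: 137 @ $14.90 + 5 @ $19.25 = $2,137.55
Total COGS = $3,330.25 + $6,501.85 + $2,137.55 = $11,969.65
Ending inventory: 50 @ $19.85 + 104 @ $19.10 + 200 @ $19.25 = $6,828.90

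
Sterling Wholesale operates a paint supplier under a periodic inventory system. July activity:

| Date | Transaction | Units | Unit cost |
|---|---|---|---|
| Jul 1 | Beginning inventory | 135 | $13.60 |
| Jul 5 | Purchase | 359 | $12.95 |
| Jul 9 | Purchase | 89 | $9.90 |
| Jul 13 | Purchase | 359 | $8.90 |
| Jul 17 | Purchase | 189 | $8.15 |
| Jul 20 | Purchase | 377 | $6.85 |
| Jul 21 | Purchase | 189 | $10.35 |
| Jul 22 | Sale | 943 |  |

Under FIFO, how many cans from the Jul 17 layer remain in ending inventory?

188

Jul 22, 943 sold [FIFO — oldest first]: 135 @ $13.60 + 359 @ $12.95 + 89 @ $9.90 + 359 @ $8.90 + 1 @ $8.15 = $10,569.40
Ending inventory: 188 @ $8.15 + 377 @ $6.85 + 189 @ $10.35 = $6,070.80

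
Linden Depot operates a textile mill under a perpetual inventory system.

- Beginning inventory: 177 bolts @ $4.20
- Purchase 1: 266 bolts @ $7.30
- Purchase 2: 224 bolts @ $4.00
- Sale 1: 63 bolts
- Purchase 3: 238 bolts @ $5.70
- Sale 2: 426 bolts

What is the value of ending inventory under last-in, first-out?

Sale 1 (63) [LIFO — newest first]: 63 @ $4.00 = $252.00
Sale 2 (426) [LIFO — newest first]: 238 @ $5.70 + 161 @ $4.00 + 27 @ $7.30 = $2,197.70
Total COGS = $252.00 + $2,197.70 = $2,449.70
Ending inventory: 177 @ $4.20 + 239 @ $7.30 = $2,488.10

Ending inventory = $2,488.10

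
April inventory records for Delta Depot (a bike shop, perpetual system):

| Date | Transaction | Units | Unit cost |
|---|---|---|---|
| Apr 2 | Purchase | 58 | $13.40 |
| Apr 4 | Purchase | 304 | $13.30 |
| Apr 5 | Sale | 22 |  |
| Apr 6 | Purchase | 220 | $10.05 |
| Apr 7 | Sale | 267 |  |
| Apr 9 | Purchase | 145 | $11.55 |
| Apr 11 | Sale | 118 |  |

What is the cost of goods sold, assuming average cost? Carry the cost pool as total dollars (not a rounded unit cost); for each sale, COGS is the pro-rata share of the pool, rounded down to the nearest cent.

COGS = $4,906.76

After Apr 2: 58 on hand, pool $777.20 (≈ $13.4000 each)
After Apr 4: 362 on hand, pool $4,820.40 (≈ $13.3160 each)
Apr 5, sell 22: 22/362 × $4,820.40 → $292.95
After Apr 6: 560 on hand, pool $6,738.45 (≈ $12.0329 each)
Apr 7, sell 267: 267/560 × $6,738.45 → $3,212.79
After Apr 9: 438 on hand, pool $5,200.41 (≈ $11.8731 each)
Apr 11, sell 118: 118/438 × $5,200.41 → $1,401.02
Total COGS = $292.95 + $3,212.79 + $1,401.02 = $4,906.76
Ending inventory (cost pool remaining) = $3,799.39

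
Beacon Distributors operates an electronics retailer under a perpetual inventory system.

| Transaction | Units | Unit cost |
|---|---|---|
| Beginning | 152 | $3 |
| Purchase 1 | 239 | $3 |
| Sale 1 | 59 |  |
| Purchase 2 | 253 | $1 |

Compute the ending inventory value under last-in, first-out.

Ending inventory = $1,249

Sale 1 (59) [LIFO — newest first]: 59 @ $3 = $177
Ending inventory: 152 @ $3 + 180 @ $3 + 253 @ $1 = $1,249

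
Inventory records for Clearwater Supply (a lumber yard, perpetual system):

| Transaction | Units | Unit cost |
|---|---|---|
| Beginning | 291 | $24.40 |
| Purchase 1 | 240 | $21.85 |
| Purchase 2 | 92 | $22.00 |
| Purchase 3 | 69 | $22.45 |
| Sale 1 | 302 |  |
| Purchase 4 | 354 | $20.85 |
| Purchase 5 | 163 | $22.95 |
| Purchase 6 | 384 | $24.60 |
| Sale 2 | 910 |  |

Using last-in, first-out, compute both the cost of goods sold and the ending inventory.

COGS = $27,418.70; ending inventory = $9,066.90

Sale 1 (302) [LIFO — newest first]: 69 @ $22.45 + 92 @ $22.00 + 141 @ $21.85 = $6,653.90
Sale 2 (910) [LIFO — newest first]: 384 @ $24.60 + 163 @ $22.95 + 354 @ $20.85 + 9 @ $21.85 = $20,764.80
Total COGS = $6,653.90 + $20,764.80 = $27,418.70
Ending inventory: 291 @ $24.40 + 90 @ $21.85 = $9,066.90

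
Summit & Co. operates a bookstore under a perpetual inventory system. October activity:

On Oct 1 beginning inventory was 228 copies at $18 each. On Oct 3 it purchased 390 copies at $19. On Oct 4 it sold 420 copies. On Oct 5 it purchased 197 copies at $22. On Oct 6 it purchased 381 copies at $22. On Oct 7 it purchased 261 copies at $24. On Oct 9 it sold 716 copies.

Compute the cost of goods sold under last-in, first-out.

COGS = $24,224

Oct 4, 420 sold [LIFO — newest first]: 390 @ $19 + 30 @ $18 = $7,950
Oct 9, 716 sold [LIFO — newest first]: 261 @ $24 + 381 @ $22 + 74 @ $22 = $16,274
Total COGS = $7,950 + $16,274 = $24,224
Ending inventory: 198 @ $18 + 123 @ $22 = $6,270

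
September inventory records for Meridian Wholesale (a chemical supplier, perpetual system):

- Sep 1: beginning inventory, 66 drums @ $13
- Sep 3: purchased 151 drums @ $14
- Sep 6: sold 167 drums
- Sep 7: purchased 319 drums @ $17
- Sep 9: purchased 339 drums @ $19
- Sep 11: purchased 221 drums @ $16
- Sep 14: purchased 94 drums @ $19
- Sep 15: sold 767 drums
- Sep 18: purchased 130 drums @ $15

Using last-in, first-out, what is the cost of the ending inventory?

Ending inventory = $6,102

Sep 6, 167 sold [LIFO — newest first]: 151 @ $14 + 16 @ $13 = $2,322
Sep 15, 767 sold [LIFO — newest first]: 94 @ $19 + 221 @ $16 + 339 @ $19 + 113 @ $17 = $13,684
Total COGS = $2,322 + $13,684 = $16,006
Ending inventory: 50 @ $13 + 206 @ $17 + 130 @ $15 = $6,102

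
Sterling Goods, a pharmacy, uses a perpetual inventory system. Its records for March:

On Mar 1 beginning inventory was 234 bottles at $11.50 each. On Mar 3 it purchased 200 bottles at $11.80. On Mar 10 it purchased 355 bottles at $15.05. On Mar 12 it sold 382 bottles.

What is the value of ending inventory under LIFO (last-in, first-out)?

Ending inventory = $4,732.40

Mar 12, 382 sold [LIFO — newest first]: 355 @ $15.05 + 27 @ $11.80 = $5,661.35
Ending inventory: 234 @ $11.50 + 173 @ $11.80 = $4,732.40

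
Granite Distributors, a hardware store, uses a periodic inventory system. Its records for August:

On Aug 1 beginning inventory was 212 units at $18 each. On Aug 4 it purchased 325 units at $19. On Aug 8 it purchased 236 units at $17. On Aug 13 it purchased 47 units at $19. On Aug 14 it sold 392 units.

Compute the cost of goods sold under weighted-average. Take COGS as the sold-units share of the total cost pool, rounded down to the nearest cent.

COGS = $7,121.01

Aug 14, sell 392: 392/820 × $14,896.00 → $7,121.01
Ending inventory (cost pool remaining) = $7,774.99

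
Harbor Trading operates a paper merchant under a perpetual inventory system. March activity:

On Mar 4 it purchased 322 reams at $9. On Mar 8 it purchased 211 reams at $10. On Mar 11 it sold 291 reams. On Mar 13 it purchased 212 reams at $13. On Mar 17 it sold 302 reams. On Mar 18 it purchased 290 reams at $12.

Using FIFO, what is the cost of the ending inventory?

Mar 11, 291 sold [FIFO — oldest first]: 291 @ $9 = $2,619
Mar 17, 302 sold [FIFO — oldest first]: 31 @ $9 + 211 @ $10 + 60 @ $13 = $3,169
Total COGS = $2,619 + $3,169 = $5,788
Ending inventory: 152 @ $13 + 290 @ $12 = $5,456
Check: goods available $11,244 = COGS $5,788 + ending $5,456

Ending inventory = $5,456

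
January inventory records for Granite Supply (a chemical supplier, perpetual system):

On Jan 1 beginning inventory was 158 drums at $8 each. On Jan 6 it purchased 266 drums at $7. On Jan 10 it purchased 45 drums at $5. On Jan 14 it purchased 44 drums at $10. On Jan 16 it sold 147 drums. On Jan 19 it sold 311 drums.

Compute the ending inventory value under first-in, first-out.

Ending inventory = $495

Jan 16, 147 sold [FIFO — oldest first]: 147 @ $8 = $1,176
Jan 19, 311 sold [FIFO — oldest first]: 11 @ $8 + 266 @ $7 + 34 @ $5 = $2,120
Total COGS = $1,176 + $2,120 = $3,296
Ending inventory: 11 @ $5 + 44 @ $10 = $495
Check: goods available $3,791 = COGS $3,296 + ending $495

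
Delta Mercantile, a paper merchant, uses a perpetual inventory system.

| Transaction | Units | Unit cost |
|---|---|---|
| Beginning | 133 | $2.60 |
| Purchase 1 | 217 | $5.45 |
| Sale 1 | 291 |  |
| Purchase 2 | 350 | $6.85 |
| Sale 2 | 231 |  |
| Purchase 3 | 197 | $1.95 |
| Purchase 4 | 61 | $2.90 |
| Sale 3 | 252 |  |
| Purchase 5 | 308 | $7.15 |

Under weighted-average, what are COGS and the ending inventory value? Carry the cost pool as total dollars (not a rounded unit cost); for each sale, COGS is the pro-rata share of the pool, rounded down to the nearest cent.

After Beginning: 133 on hand, pool $345.80 (≈ $2.6000 each)
After Purchase 1: 350 on hand, pool $1,528.45 (≈ $4.3670 each)
Sale 1, sell 291: 291/350 × $1,528.45 → $1,270.79
After Purchase 2: 409 on hand, pool $2,655.16 (≈ $6.4918 each)
Sale 2, sell 231: 231/409 × $2,655.16 → $1,499.61
After Purchase 3: 375 on hand, pool $1,539.70 (≈ $4.1059 each)
After Purchase 4: 436 on hand, pool $1,716.60 (≈ $3.9372 each)
Sale 3, sell 252: 252/436 × $1,716.60 → $992.16
After Purchase 5: 492 on hand, pool $2,926.64 (≈ $5.9485 each)
Total COGS = $1,270.79 + $1,499.61 + $992.16 = $3,762.56
Ending inventory (cost pool remaining) = $2,926.64

COGS = $3,762.56; ending inventory = $2,926.64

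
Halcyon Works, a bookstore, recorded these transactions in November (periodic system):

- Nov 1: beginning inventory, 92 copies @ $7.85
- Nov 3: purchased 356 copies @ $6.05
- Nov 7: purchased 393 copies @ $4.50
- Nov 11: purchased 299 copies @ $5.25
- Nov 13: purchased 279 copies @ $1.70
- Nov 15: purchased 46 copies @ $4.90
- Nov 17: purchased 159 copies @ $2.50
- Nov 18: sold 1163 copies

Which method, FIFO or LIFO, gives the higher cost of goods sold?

FIFO

FIFO COGS: 92 @ $7.85 + 356 @ $6.05 + 393 @ $4.50 + 299 @ $5.25 + 23 @ $1.70 = $6,253.35
LIFO COGS: 159 @ $2.50 + 46 @ $4.90 + 279 @ $1.70 + 299 @ $5.25 + 380 @ $4.50 = $4,376.95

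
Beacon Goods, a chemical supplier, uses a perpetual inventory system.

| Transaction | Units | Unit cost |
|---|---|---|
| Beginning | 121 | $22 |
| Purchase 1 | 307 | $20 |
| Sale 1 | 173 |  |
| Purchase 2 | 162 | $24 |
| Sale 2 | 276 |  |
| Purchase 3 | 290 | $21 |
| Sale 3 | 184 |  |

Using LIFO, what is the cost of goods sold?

COGS = $13,492

Sale 1 (173) [LIFO — newest first]: 173 @ $20 = $3,460
Sale 2 (276) [LIFO — newest first]: 162 @ $24 + 114 @ $20 = $6,168
Sale 3 (184) [LIFO — newest first]: 184 @ $21 = $3,864
Total COGS = $3,460 + $6,168 + $3,864 = $13,492
Ending inventory: 121 @ $22 + 20 @ $20 + 106 @ $21 = $5,288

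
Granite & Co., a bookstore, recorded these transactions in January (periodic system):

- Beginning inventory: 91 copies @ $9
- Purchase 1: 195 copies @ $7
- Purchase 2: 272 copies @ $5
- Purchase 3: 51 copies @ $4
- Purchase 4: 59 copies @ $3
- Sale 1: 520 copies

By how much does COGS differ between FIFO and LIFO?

FIFO COGS: 91 @ $9 + 195 @ $7 + 234 @ $5 = $3,354
LIFO COGS: 59 @ $3 + 51 @ $4 + 272 @ $5 + 138 @ $7 = $2,707
Difference = |$3,354 − $2,707| = $647

$647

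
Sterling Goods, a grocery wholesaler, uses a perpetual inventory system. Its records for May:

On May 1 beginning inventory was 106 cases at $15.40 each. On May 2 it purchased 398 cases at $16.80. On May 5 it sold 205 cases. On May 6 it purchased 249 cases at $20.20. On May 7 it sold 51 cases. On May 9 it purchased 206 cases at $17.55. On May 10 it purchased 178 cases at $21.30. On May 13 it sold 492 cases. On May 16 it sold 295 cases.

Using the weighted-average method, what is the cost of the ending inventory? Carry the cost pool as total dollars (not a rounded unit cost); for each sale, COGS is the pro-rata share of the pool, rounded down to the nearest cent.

After May 1: 106 on hand, pool $1,632.40 (≈ $15.4000 each)
After May 2: 504 on hand, pool $8,318.80 (≈ $16.5056 each)
May 5, sell 205: 205/504 × $8,318.80 → $3,383.63
After May 6: 548 on hand, pool $9,964.97 (≈ $18.1843 each)
May 7, sell 51: 51/548 × $9,964.97 → $927.39
After May 9: 703 on hand, pool $12,652.88 (≈ $17.9984 each)
After May 10: 881 on hand, pool $16,444.28 (≈ $18.6655 each)
May 13, sell 492: 492/881 × $16,444.28 → $9,183.41
May 16, sell 295: 295/389 × $7,260.87 → $5,506.31
Total COGS = $3,383.63 + $927.39 + $9,183.41 + $5,506.31 = $19,000.74
Ending inventory (cost pool remaining) = $1,754.56
Check: goods available $20,755.30 = COGS $19,000.74 + ending $1,754.56

Ending inventory = $1,754.56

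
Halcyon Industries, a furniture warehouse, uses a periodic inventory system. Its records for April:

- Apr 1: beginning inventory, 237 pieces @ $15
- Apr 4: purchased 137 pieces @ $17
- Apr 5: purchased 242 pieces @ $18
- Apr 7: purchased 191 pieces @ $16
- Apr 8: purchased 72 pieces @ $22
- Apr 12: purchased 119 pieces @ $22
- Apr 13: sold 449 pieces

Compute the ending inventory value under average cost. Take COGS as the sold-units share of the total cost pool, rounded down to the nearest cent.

Ending inventory = $9,625.66

Apr 13, sell 449: 449/998 × $17,498.00 → $7,872.34
Ending inventory (cost pool remaining) = $9,625.66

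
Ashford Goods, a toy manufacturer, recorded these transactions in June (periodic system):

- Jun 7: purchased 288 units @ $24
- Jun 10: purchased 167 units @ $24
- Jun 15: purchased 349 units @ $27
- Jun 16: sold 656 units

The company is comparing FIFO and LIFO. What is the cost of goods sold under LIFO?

FIFO COGS: 288 @ $24 + 167 @ $24 + 201 @ $27 = $16,347
LIFO COGS: 349 @ $27 + 167 @ $24 + 140 @ $24 = $16,791

COGS = $16,791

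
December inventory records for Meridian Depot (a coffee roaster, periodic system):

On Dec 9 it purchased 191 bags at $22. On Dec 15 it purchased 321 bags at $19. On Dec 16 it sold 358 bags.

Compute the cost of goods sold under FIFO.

COGS = $7,375

Dec 16, 358 sold [FIFO — oldest first]: 191 @ $22 + 167 @ $19 = $7,375
Ending inventory: 154 @ $19 = $2,926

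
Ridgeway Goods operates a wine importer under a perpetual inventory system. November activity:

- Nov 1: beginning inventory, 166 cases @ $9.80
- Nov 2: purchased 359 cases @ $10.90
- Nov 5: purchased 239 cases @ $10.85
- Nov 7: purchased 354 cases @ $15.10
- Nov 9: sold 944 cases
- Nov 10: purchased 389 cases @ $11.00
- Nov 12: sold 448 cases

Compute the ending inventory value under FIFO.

Ending inventory = $1,265.00

Nov 9, 944 sold [FIFO — oldest first]: 166 @ $9.80 + 359 @ $10.90 + 239 @ $10.85 + 180 @ $15.10 = $10,851.05
Nov 12, 448 sold [FIFO — oldest first]: 174 @ $15.10 + 274 @ $11.00 = $5,641.40
Total COGS = $10,851.05 + $5,641.40 = $16,492.45
Ending inventory: 115 @ $11.00 = $1,265.00
Check: goods available $17,757.45 = COGS $16,492.45 + ending $1,265.00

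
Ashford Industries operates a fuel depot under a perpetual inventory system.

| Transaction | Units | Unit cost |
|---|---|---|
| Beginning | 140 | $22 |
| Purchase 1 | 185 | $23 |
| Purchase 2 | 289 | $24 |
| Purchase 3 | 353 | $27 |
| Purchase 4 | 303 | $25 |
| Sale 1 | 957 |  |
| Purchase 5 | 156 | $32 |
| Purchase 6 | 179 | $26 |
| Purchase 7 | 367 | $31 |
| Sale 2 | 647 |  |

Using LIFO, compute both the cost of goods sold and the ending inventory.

COGS = $43,581; ending inventory = $8,819

Sale 1 (957) [LIFO — newest first]: 303 @ $25 + 353 @ $27 + 289 @ $24 + 12 @ $23 = $24,318
Sale 2 (647) [LIFO — newest first]: 367 @ $31 + 179 @ $26 + 101 @ $32 = $19,263
Total COGS = $24,318 + $19,263 = $43,581
Ending inventory: 140 @ $22 + 173 @ $23 + 55 @ $32 = $8,819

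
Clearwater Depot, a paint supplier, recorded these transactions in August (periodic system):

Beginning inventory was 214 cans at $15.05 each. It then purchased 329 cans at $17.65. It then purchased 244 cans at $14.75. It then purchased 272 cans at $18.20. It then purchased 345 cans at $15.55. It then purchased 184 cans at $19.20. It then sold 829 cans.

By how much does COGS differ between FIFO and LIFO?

FIFO COGS: 214 @ $15.05 + 329 @ $17.65 + 244 @ $14.75 + 42 @ $18.20 = $13,390.95
LIFO COGS: 184 @ $19.20 + 345 @ $15.55 + 272 @ $18.20 + 28 @ $14.75 = $14,260.95
Difference = |$13,390.95 − $14,260.95| = $870.00

$870.00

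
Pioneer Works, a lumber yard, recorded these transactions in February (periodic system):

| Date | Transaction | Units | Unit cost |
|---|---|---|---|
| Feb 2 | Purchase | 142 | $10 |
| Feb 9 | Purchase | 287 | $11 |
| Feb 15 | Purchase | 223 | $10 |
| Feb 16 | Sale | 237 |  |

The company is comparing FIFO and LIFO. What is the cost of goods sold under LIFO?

FIFO COGS: 142 @ $10 + 95 @ $11 = $2,465
LIFO COGS: 223 @ $10 + 14 @ $11 = $2,384

COGS = $2,384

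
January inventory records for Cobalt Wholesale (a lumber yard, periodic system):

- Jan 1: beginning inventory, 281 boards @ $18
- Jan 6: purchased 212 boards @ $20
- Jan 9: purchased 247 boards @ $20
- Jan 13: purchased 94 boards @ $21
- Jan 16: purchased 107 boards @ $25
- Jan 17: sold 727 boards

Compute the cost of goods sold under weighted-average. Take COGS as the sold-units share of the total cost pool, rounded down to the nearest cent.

COGS = $14,591.76

Jan 17, sell 727: 727/941 × $18,887.00 → $14,591.76
Ending inventory (cost pool remaining) = $4,295.24
Check: goods available $18,887.00 = COGS $14,591.76 + ending $4,295.24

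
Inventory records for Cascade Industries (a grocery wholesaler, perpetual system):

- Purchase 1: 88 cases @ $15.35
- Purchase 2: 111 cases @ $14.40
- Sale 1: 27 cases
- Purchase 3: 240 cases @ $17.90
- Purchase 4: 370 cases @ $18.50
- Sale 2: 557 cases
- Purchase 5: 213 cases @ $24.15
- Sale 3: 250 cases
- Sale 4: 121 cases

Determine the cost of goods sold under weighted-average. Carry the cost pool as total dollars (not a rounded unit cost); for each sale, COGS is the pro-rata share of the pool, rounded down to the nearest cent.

After Purchase 1: 88 on hand, pool $1,350.80 (≈ $15.3500 each)
After Purchase 2: 199 on hand, pool $2,949.20 (≈ $14.8201 each)
Sale 1, sell 27: 27/199 × $2,949.20 → $400.14
After Purchase 3: 412 on hand, pool $6,845.06 (≈ $16.6142 each)
After Purchase 4: 782 on hand, pool $13,690.06 (≈ $17.5065 each)
Sale 2, sell 557: 557/782 × $13,690.06 → $9,751.10
After Purchase 5: 438 on hand, pool $9,082.91 (≈ $20.7372 each)
Sale 3, sell 250: 250/438 × $9,082.91 → $5,184.30
Sale 4, sell 121: 121/188 × $3,898.61 → $2,509.21
Total COGS = $400.14 + $9,751.10 + $5,184.30 + $2,509.21 = $17,844.75
Ending inventory (cost pool remaining) = $1,389.40

COGS = $17,844.75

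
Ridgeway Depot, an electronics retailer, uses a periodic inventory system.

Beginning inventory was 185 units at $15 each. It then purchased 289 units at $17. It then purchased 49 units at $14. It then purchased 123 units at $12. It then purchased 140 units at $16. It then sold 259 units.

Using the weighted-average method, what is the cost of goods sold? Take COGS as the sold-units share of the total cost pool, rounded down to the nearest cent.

COGS = $3,983.85

Sale 1, sell 259: 259/786 × $12,090.00 → $3,983.85
Ending inventory (cost pool remaining) = $8,106.15
Check: goods available $12,090.00 = COGS $3,983.85 + ending $8,106.15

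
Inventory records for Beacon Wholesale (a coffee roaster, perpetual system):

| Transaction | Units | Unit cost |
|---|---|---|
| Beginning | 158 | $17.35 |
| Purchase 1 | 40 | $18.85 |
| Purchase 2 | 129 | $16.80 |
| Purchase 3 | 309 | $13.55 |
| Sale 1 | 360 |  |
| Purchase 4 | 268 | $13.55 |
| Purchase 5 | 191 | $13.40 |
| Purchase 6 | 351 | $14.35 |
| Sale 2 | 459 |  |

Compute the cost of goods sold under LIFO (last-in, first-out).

Sale 1 (360) [LIFO — newest first]: 309 @ $13.55 + 51 @ $16.80 = $5,043.75
Sale 2 (459) [LIFO — newest first]: 351 @ $14.35 + 108 @ $13.40 = $6,484.05
Total COGS = $5,043.75 + $6,484.05 = $11,527.80
Ending inventory: 158 @ $17.35 + 40 @ $18.85 + 78 @ $16.80 + 268 @ $13.55 + 83 @ $13.40 = $9,549.30

COGS = $11,527.80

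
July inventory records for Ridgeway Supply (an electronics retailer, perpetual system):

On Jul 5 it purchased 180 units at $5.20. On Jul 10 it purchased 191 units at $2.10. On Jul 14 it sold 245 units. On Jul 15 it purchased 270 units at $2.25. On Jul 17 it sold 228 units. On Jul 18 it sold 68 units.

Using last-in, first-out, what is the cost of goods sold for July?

Jul 14, 245 sold [LIFO — newest first]: 191 @ $2.10 + 54 @ $5.20 = $681.90
Jul 17, 228 sold [LIFO — newest first]: 228 @ $2.25 = $513.00
Jul 18, 68 sold [LIFO — newest first]: 42 @ $2.25 + 26 @ $5.20 = $229.70
Total COGS = $681.90 + $513.00 + $229.70 = $1,424.60
Ending inventory: 100 @ $5.20 = $520.00
Check: goods available $1,944.60 = COGS $1,424.60 + ending $520.00

COGS = $1,424.60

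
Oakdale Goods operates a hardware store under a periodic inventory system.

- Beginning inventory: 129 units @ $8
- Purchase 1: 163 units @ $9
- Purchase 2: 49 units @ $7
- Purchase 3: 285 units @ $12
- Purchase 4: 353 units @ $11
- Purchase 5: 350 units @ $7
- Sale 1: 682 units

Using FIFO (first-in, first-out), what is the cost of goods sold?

Sale 1 (682) [FIFO — oldest first]: 129 @ $8 + 163 @ $9 + 49 @ $7 + 285 @ $12 + 56 @ $11 = $6,878
Ending inventory: 297 @ $11 + 350 @ $7 = $5,717
Check: goods available $12,595 = COGS $6,878 + ending $5,717

COGS = $6,878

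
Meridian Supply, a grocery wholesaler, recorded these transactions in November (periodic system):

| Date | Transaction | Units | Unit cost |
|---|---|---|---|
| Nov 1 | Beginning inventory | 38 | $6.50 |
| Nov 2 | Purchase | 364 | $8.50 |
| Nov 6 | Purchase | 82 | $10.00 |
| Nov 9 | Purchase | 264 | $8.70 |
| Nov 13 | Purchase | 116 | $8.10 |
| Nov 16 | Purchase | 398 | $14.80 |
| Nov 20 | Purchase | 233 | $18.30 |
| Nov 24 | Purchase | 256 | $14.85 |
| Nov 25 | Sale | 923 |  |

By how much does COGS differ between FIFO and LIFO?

$5,976.90

FIFO COGS: 38 @ $6.50 + 364 @ $8.50 + 82 @ $10.00 + 264 @ $8.70 + 116 @ $8.10 + 59 @ $14.80 = $8,270.60
LIFO COGS: 256 @ $14.85 + 233 @ $18.30 + 398 @ $14.80 + 36 @ $8.10 = $14,247.50
Difference = |$8,270.60 − $14,247.50| = $5,976.90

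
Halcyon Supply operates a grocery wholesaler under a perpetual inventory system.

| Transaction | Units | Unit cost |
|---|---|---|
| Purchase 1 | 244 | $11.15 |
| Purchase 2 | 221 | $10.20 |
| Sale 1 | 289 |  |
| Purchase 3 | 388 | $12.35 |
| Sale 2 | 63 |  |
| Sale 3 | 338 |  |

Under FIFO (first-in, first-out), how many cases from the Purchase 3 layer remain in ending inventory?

Sale 1 (289) [FIFO — oldest first]: 244 @ $11.15 + 45 @ $10.20 = $3,179.60
Sale 2 (63) [FIFO — oldest first]: 63 @ $10.20 = $642.60
Sale 3 (338) [FIFO — oldest first]: 113 @ $10.20 + 225 @ $12.35 = $3,931.35
Total COGS = $3,179.60 + $642.60 + $3,931.35 = $7,753.55
Ending inventory: 163 @ $12.35 = $2,013.05

163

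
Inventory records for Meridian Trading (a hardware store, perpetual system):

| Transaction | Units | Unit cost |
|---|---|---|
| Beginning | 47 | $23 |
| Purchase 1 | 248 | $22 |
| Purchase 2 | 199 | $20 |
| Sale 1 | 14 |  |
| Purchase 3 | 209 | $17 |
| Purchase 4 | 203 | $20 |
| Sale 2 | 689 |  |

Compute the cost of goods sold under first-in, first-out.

COGS = $14,070

Sale 1 (14) [FIFO — oldest first]: 14 @ $23 = $322
Sale 2 (689) [FIFO — oldest first]: 33 @ $23 + 248 @ $22 + 199 @ $20 + 209 @ $17 = $13,748
Total COGS = $322 + $13,748 = $14,070
Ending inventory: 203 @ $20 = $4,060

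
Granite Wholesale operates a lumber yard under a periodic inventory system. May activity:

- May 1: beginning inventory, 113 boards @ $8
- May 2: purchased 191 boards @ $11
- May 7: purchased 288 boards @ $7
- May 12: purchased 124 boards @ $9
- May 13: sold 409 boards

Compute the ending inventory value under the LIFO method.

May 13, 409 sold [LIFO — newest first]: 124 @ $9 + 285 @ $7 = $3,111
Ending inventory: 113 @ $8 + 191 @ $11 + 3 @ $7 = $3,026

Ending inventory = $3,026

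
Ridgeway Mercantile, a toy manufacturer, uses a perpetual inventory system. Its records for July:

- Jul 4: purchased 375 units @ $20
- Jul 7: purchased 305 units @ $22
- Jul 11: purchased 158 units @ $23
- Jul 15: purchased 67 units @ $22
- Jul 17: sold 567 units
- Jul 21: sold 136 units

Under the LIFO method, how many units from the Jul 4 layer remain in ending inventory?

202

Jul 17, 567 sold [LIFO — newest first]: 67 @ $22 + 158 @ $23 + 305 @ $22 + 37 @ $20 = $12,558
Jul 21, 136 sold [LIFO — newest first]: 136 @ $20 = $2,720
Total COGS = $12,558 + $2,720 = $15,278
Ending inventory: 202 @ $20 = $4,040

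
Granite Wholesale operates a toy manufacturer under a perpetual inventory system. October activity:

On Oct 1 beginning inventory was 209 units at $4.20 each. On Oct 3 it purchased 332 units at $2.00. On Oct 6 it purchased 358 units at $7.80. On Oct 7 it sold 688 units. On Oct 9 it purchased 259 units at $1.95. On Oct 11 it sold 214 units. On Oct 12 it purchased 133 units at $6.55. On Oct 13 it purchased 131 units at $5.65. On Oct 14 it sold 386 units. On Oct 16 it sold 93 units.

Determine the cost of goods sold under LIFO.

COGS = $6,278.35

Oct 7, 688 sold [LIFO — newest first]: 358 @ $7.80 + 330 @ $2.00 = $3,452.40
Oct 11, 214 sold [LIFO — newest first]: 214 @ $1.95 = $417.30
Oct 14, 386 sold [LIFO — newest first]: 131 @ $5.65 + 133 @ $6.55 + 45 @ $1.95 + 2 @ $2.00 + 75 @ $4.20 = $2,018.05
Oct 16, 93 sold [LIFO — newest first]: 93 @ $4.20 = $390.60
Total COGS = $3,452.40 + $417.30 + $2,018.05 + $390.60 = $6,278.35
Ending inventory: 41 @ $4.20 = $172.20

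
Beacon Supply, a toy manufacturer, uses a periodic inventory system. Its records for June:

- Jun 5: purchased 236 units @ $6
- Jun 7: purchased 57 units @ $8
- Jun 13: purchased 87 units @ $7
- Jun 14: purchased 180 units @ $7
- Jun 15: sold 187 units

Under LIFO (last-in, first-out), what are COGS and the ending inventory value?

Jun 15, 187 sold [LIFO — newest first]: 180 @ $7 + 7 @ $7 = $1,309
Ending inventory: 236 @ $6 + 57 @ $8 + 80 @ $7 = $2,432

COGS = $1,309; ending inventory = $2,432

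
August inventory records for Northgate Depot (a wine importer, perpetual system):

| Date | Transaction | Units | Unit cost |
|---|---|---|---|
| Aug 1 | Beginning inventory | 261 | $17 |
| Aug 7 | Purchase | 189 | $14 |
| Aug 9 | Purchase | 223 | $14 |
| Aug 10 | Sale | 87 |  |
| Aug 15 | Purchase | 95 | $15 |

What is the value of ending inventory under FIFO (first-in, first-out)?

Ending inventory = $10,151

Aug 10, 87 sold [FIFO — oldest first]: 87 @ $17 = $1,479
Ending inventory: 174 @ $17 + 189 @ $14 + 223 @ $14 + 95 @ $15 = $10,151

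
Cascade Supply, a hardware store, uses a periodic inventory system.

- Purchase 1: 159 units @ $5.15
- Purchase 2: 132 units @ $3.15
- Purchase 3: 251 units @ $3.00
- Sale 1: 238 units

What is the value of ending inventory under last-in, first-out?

Sale 1 (238) [LIFO — newest first]: 238 @ $3.00 = $714.00
Ending inventory: 159 @ $5.15 + 132 @ $3.15 + 13 @ $3.00 = $1,273.65

Ending inventory = $1,273.65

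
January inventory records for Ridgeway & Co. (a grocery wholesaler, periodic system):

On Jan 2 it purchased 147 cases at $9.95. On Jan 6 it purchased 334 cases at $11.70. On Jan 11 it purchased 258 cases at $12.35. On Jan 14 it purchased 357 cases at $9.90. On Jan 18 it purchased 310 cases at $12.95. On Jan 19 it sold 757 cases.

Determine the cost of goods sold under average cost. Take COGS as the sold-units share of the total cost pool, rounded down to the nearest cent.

COGS = $8,671.33

Jan 19, sell 757: 757/1406 × $16,105.55 → $8,671.33
Ending inventory (cost pool remaining) = $7,434.22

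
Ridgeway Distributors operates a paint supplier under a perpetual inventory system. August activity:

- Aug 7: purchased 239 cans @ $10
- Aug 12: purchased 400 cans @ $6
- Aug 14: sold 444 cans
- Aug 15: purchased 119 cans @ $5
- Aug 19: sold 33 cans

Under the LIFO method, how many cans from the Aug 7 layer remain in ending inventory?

Aug 14, 444 sold [LIFO — newest first]: 400 @ $6 + 44 @ $10 = $2,840
Aug 19, 33 sold [LIFO — newest first]: 33 @ $5 = $165
Total COGS = $2,840 + $165 = $3,005
Ending inventory: 195 @ $10 + 86 @ $5 = $2,380

195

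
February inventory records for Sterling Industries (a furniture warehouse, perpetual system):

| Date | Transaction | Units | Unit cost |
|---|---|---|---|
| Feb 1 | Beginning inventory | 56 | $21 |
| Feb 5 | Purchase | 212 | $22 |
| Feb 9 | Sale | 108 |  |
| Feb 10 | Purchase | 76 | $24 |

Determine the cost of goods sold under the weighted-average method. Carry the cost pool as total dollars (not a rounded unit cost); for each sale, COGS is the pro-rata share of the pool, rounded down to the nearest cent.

COGS = $2,353.43

After Feb 1: 56 on hand, pool $1,176.00 (≈ $21.0000 each)
After Feb 5: 268 on hand, pool $5,840.00 (≈ $21.7910 each)
Feb 9, sell 108: 108/268 × $5,840.00 → $2,353.43
After Feb 10: 236 on hand, pool $5,310.57 (≈ $22.5024 each)
Ending inventory (cost pool remaining) = $5,310.57
Check: goods available $7,664.00 = COGS $2,353.43 + ending $5,310.57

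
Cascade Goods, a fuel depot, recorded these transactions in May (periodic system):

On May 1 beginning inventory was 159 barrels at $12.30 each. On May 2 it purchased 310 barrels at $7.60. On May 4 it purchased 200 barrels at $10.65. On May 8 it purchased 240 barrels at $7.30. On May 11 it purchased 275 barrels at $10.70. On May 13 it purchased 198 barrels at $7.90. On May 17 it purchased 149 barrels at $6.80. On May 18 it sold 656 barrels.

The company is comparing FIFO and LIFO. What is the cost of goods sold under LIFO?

FIFO COGS: 159 @ $12.30 + 310 @ $7.60 + 187 @ $10.65 = $6,303.25
LIFO COGS: 149 @ $6.80 + 198 @ $7.90 + 275 @ $10.70 + 34 @ $7.30 = $5,768.10

COGS = $5,768.10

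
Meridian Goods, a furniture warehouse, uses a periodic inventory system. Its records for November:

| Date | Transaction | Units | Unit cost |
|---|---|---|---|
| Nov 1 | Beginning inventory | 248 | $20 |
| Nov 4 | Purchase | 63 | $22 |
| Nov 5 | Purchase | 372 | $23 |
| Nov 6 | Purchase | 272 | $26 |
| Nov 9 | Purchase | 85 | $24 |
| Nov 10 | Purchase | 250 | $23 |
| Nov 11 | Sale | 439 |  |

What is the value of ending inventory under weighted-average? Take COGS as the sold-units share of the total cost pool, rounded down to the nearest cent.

Nov 11, sell 439: 439/1290 × $29,764.00 → $10,128.98
Ending inventory (cost pool remaining) = $19,635.02

Ending inventory = $19,635.02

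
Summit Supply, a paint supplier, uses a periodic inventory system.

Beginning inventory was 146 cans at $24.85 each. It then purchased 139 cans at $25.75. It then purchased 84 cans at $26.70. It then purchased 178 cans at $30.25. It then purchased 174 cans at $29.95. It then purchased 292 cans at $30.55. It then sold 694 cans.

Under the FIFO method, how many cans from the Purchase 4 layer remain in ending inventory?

27

Sale 1 (694) [FIFO — oldest first]: 146 @ $24.85 + 139 @ $25.75 + 84 @ $26.70 + 178 @ $30.25 + 147 @ $29.95 = $19,237.30
Ending inventory: 27 @ $29.95 + 292 @ $30.55 = $9,729.25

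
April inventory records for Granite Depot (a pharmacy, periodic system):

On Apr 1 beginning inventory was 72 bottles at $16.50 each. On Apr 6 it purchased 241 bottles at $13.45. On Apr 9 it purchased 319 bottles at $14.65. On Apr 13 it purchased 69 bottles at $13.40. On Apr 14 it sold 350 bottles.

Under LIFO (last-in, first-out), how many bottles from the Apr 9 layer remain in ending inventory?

38

Apr 14, 350 sold [LIFO — newest first]: 69 @ $13.40 + 281 @ $14.65 = $5,041.25
Ending inventory: 72 @ $16.50 + 241 @ $13.45 + 38 @ $14.65 = $4,986.15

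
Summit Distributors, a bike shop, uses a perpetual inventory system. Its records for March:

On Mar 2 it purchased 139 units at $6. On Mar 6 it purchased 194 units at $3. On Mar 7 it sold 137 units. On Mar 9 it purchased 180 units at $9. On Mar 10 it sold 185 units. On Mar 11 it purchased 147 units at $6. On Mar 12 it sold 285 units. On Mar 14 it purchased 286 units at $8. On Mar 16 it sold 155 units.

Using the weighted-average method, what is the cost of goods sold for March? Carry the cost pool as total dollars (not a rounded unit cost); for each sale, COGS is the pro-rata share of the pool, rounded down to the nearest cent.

After Mar 2: 139 on hand, pool $834.00 (≈ $6.0000 each)
After Mar 6: 333 on hand, pool $1,416.00 (≈ $4.2523 each)
Mar 7, sell 137: 137/333 × $1,416.00 → $582.55
After Mar 9: 376 on hand, pool $2,453.45 (≈ $6.5251 each)
Mar 10, sell 185: 185/376 × $2,453.45 → $1,207.14
After Mar 11: 338 on hand, pool $2,128.31 (≈ $6.2968 each)
Mar 12, sell 285: 285/338 × $2,128.31 → $1,794.58
After Mar 14: 339 on hand, pool $2,621.73 (≈ $7.7337 each)
Mar 16, sell 155: 155/339 × $2,621.73 → $1,198.72
Total COGS = $582.55 + $1,207.14 + $1,794.58 + $1,198.72 = $4,782.99
Ending inventory (cost pool remaining) = $1,423.01

COGS = $4,782.99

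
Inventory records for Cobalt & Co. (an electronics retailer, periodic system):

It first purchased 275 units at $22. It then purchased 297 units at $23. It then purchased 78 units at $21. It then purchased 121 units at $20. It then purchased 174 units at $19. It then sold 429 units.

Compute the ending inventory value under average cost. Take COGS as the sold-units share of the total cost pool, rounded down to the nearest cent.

Ending inventory = $11,054.42

Sale 1, sell 429: 429/945 × $20,245.00 → $9,190.58
Ending inventory (cost pool remaining) = $11,054.42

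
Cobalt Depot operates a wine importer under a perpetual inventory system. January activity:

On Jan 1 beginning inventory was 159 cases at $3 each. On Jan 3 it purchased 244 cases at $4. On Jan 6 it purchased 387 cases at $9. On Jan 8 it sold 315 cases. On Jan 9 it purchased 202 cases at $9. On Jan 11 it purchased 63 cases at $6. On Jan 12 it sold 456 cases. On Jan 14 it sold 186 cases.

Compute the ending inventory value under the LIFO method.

Ending inventory = $294

Jan 8, 315 sold [LIFO — newest first]: 315 @ $9 = $2,835
Jan 12, 456 sold [LIFO — newest first]: 63 @ $6 + 202 @ $9 + 72 @ $9 + 119 @ $4 = $3,320
Jan 14, 186 sold [LIFO — newest first]: 125 @ $4 + 61 @ $3 = $683
Total COGS = $2,835 + $3,320 + $683 = $6,838
Ending inventory: 98 @ $3 = $294
Check: goods available $7,132 = COGS $6,838 + ending $294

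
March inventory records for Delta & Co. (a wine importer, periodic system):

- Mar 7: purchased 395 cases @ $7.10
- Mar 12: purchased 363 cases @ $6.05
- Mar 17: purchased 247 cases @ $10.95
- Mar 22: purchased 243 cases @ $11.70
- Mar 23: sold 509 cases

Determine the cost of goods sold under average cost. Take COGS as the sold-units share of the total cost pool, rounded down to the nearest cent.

COGS = $4,302.19

Mar 23, sell 509: 509/1248 × $10,548.40 → $4,302.19
Ending inventory (cost pool remaining) = $6,246.21
Check: goods available $10,548.40 = COGS $4,302.19 + ending $6,246.21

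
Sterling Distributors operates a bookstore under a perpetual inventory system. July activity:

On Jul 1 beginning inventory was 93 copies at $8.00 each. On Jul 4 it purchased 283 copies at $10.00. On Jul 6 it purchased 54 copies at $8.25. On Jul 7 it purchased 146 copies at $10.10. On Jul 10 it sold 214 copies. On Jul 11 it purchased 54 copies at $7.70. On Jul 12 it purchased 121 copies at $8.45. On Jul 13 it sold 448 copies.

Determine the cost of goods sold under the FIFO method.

Jul 10, 214 sold [FIFO — oldest first]: 93 @ $8.00 + 121 @ $10.00 = $1,954.00
Jul 13, 448 sold [FIFO — oldest first]: 162 @ $10.00 + 54 @ $8.25 + 146 @ $10.10 + 54 @ $7.70 + 32 @ $8.45 = $4,226.30
Total COGS = $1,954.00 + $4,226.30 = $6,180.30
Ending inventory: 89 @ $8.45 = $752.05

COGS = $6,180.30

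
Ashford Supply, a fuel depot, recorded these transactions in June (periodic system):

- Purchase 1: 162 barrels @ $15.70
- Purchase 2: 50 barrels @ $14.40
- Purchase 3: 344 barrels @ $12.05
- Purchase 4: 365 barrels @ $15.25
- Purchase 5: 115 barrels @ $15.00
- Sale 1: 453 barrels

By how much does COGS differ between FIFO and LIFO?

$712.05

FIFO COGS: 162 @ $15.70 + 50 @ $14.40 + 241 @ $12.05 = $6,167.45
LIFO COGS: 115 @ $15.00 + 338 @ $15.25 = $6,879.50
Difference = |$6,167.45 − $6,879.50| = $712.05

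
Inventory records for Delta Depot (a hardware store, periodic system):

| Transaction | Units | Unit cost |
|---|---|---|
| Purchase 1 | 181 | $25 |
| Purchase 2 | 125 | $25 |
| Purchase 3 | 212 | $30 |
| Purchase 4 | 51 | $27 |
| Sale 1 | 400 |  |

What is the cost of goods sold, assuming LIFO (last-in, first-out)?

Sale 1 (400) [LIFO — newest first]: 51 @ $27 + 212 @ $30 + 125 @ $25 + 12 @ $25 = $11,162
Ending inventory: 169 @ $25 = $4,225

COGS = $11,162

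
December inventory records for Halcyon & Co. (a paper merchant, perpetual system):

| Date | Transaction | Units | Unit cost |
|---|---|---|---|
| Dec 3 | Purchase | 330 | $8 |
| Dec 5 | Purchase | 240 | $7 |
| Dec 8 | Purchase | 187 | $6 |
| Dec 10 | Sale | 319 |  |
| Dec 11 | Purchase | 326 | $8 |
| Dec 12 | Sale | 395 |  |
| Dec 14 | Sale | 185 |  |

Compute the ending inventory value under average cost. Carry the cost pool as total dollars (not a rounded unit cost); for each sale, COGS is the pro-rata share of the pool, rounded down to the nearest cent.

After Dec 3: 330 on hand, pool $2,640.00 (≈ $8.0000 each)
After Dec 5: 570 on hand, pool $4,320.00 (≈ $7.5789 each)
After Dec 8: 757 on hand, pool $5,442.00 (≈ $7.1889 each)
Dec 10, sell 319: 319/757 × $5,442.00 → $2,293.26
After Dec 11: 764 on hand, pool $5,756.74 (≈ $7.5350 each)
Dec 12, sell 395: 395/764 × $5,756.74 → $2,976.32
Dec 14, sell 185: 185/369 × $2,780.42 → $1,393.97
Total COGS = $2,293.26 + $2,976.32 + $1,393.97 = $6,663.55
Ending inventory (cost pool remaining) = $1,386.45

Ending inventory = $1,386.45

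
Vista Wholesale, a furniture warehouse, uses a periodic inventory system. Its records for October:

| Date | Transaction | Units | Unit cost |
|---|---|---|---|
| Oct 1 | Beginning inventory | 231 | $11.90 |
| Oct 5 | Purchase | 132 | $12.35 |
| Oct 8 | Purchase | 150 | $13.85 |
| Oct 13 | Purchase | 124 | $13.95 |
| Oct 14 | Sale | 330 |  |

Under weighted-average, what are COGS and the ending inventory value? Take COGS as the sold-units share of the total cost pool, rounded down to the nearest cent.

Oct 14, sell 330: 330/637 × $8,186.40 → $4,240.99
Ending inventory (cost pool remaining) = $3,945.41

COGS = $4,240.99; ending inventory = $3,945.41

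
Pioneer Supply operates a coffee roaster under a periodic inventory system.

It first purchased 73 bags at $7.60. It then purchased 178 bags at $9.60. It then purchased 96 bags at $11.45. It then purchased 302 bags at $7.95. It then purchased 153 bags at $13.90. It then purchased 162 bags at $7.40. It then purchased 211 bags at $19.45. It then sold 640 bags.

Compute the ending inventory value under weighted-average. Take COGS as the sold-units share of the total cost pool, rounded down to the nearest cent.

Sale 1, sell 640: 640/1175 × $13,193.15 → $7,186.05
Ending inventory (cost pool remaining) = $6,007.10

Ending inventory = $6,007.10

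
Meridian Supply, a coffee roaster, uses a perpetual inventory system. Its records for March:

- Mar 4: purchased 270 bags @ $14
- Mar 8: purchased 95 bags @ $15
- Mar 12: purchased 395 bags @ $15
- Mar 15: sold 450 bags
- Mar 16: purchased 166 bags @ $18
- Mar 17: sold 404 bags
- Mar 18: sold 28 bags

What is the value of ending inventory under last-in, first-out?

Ending inventory = $616

Mar 15, 450 sold [LIFO — newest first]: 395 @ $15 + 55 @ $15 = $6,750
Mar 17, 404 sold [LIFO — newest first]: 166 @ $18 + 40 @ $15 + 198 @ $14 = $6,360
Mar 18, 28 sold [LIFO — newest first]: 28 @ $14 = $392
Total COGS = $6,750 + $6,360 + $392 = $13,502
Ending inventory: 44 @ $14 = $616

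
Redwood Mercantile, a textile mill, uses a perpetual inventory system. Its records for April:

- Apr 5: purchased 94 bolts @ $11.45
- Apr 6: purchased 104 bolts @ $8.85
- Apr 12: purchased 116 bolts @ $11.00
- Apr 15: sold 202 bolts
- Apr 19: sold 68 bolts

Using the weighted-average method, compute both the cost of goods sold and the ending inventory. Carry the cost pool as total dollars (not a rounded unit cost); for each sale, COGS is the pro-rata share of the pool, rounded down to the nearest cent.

COGS = $2,814.10; ending inventory = $458.60

After Apr 5: 94 on hand, pool $1,076.30 (≈ $11.4500 each)
After Apr 6: 198 on hand, pool $1,996.70 (≈ $10.0843 each)
After Apr 12: 314 on hand, pool $3,272.70 (≈ $10.4226 each)
Apr 15, sell 202: 202/314 × $3,272.70 → $2,105.36
Apr 19, sell 68: 68/112 × $1,167.34 → $708.74
Total COGS = $2,105.36 + $708.74 = $2,814.10
Ending inventory (cost pool remaining) = $458.60
Check: goods available $3,272.70 = COGS $2,814.10 + ending $458.60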